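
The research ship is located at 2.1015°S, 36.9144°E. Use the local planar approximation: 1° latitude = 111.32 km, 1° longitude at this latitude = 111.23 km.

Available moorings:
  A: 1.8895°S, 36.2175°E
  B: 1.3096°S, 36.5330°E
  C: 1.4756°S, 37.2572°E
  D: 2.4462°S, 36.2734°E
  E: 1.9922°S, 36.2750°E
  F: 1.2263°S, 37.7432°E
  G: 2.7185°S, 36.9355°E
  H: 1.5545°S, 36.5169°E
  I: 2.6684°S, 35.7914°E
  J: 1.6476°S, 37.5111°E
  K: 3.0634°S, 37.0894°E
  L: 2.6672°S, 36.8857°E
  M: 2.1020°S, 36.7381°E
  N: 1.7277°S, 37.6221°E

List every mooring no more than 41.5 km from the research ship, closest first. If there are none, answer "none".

Distances from 2.1015°S, 36.9144°E:
A: √((0.2120·111.32)² + (-0.6969·111.23)²) = √(556.952448 + 6008.759247) = 81.0291 km
B: √((0.7919·111.32)² + (-0.3814·111.23)²) = √(7771.182019 + 1799.721280) = 97.8310 km
C: √((0.6259·111.32)² + (0.3428·111.23)²) = √(4854.631823 + 1453.869752) = 79.4261 km
D: √((-0.3447·111.32)² + (-0.6410·111.23)²) = √(1472.410691 + 5083.466120) = 80.9684 km
E: √((0.1093·111.32)² + (-0.6394·111.23)²) = √(148.042605 + 5058.120115) = 72.1537 km
F: √((0.8752·111.32)² + (0.8288·111.23)²) = √(9492.071771 + 8498.521144) = 134.1290 km
G: √((-0.6170·111.32)² + (0.0211·111.23)²) = √(4717.552298 + 5.508188) = 68.7245 km
H: √((0.5470·111.32)² + (-0.3975·111.23)²) = √(3707.840535 + 1954.871164) = 75.2510 km
I: √((-0.5669·111.32)² + (-1.1230·111.23)²) = √(3982.532323 + 15602.830369) = 139.9477 km
J: √((0.4539·111.32)² + (0.5967·111.23)²) = √(2553.093740 + 4405.101809) = 83.4158 km
K: √((-0.9619·111.32)² + (0.1750·111.23)²) = √(11465.849707 + 378.895958) = 108.8336 km
L: √((-0.5657·111.32)² + (-0.0287·111.23)²) = √(3965.689914 + 10.190786) = 63.0546 km
M: √((-0.0005·111.32)² + (-0.1763·111.23)²) = √(0.003098 + 384.546178) = 19.6099 km
N: √((0.3738·111.32)² + (0.7077·111.23)²) = √(1731.509942 + 6196.440241) = 89.0390 km
Threshold 41.5 km: M (19.6099 km) is within range.

M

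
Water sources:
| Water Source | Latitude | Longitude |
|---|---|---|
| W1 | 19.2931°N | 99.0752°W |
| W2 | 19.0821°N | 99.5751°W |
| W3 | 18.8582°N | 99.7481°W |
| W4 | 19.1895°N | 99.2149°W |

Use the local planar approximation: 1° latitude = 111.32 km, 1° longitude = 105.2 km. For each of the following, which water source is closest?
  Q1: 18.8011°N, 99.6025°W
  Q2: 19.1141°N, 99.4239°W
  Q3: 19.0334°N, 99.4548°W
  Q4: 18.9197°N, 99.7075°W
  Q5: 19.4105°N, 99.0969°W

Q1→W3; Q2→W2; Q3→W2; Q4→W3; Q5→W1

Q1 at 18.8011°N, 99.6025°W:
  W1: √((0.4920·111.32)² + (0.5273·105.2)²) = √(2999.691558 + 3077.138346) = 77.9540 km
  W2: √((0.2810·111.32)² + (0.0274·105.2)²) = √(978.495956 + 8.308691) = 31.4134 km
  W3: √((0.0571·111.32)² + (-0.1456·105.2)²) = √(40.403465 + 234.614165) = 16.5837 km
  W4: √((0.3884·111.32)² + (0.3876·105.2)²) = √(1869.411189 + 1662.643031) = 59.4311 km
  → nearest: W3 (16.5837 km)
Q2 at 19.1141°N, 99.4239°W:
  W1: √((0.1790·111.32)² + (0.3487·105.2)²) = √(397.056635 + 1345.660097) = 41.7459 km
  W2: √((-0.0320·111.32)² + (-0.1512·105.2)²) = √(12.689554 + 253.008471) = 16.3002 km
  W3: √((-0.2559·111.32)² + (-0.3242·105.2)²) = √(811.497091 + 1163.208322) = 44.4377 km
  W4: √((0.0754·111.32)² + (0.2090·105.2)²) = √(70.451312 + 483.419374) = 23.5345 km
  → nearest: W2 (16.3002 km)
Q3 at 19.0334°N, 99.4548°W:
  W1: √((0.2597·111.32)² + (0.3796·105.2)²) = √(835.776767 + 1594.717967) = 49.3000 km
  W2: √((0.0487·111.32)² + (-0.1203·105.2)²) = √(29.390320 + 160.163199) = 13.7678 km
  W3: √((-0.1752·111.32)² + (-0.2933·105.2)²) = √(380.377307 + 952.040899) = 36.5023 km
  W4: √((0.1561·111.32)² + (0.2399·105.2)²) = √(301.961936 + 636.930397) = 30.6414 km
  → nearest: W2 (13.7678 km)
Q4 at 18.9197°N, 99.7075°W:
  W1: √((0.3734·111.32)² + (0.6323·105.2)²) = √(1727.806178 + 4424.639003) = 78.4375 km
  W2: √((0.1624·111.32)² + (0.1324·105.2)²) = √(326.827390 + 194.002555) = 22.8217 km
  W3: √((-0.0615·111.32)² + (-0.0406·105.2)²) = √(46.870181 + 18.242466) = 8.0692 km
  W4: √((0.2698·111.32)² + (0.4926·105.2)²) = √(902.049325 + 2685.469935) = 59.8959 km
  → nearest: W3 (8.0692 km)
Q5 at 19.4105°N, 99.0969°W:
  W1: √((-0.1174·111.32)² + (0.0217·105.2)²) = √(170.797925 + 5.211358) = 13.2668 km
  W2: √((-0.3284·111.32)² + (-0.4782·105.2)²) = √(1336.449929 + 2530.758028) = 62.1869 km
  W3: √((-0.5523·111.32)² + (-0.6512·105.2)²) = √(3780.040751 + 4693.104919) = 92.0497 km
  W4: √((-0.2210·111.32)² + (-0.1180·105.2)²) = √(605.244627 + 154.097465) = 27.5562 km
  → nearest: W1 (13.2668 km)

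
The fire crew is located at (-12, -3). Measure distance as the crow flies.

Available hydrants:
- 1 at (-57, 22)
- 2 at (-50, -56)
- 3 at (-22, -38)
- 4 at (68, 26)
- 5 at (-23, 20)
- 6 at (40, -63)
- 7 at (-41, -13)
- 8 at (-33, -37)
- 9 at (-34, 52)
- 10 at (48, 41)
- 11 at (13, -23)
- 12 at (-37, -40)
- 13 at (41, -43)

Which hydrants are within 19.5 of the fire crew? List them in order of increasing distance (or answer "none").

Distances from (-12, -3):
1: √((-45)² + (25)²) = √(2025.000 + 625.000) = 51.5
2: √((-38)² + (-53)²) = √(1444.000 + 2809.000) = 65.2
3: √((-10)² + (-35)²) = √(100.000 + 1225.000) = 36.4
4: √((80)² + (29)²) = √(6400.000 + 841.000) = 85.1
5: √((-11)² + (23)²) = √(121.000 + 529.000) = 25.5
6: √((52)² + (-60)²) = √(2704.000 + 3600.000) = 79.4
7: √((-29)² + (-10)²) = √(841.000 + 100.000) = 30.7
8: √((-21)² + (-34)²) = √(441.000 + 1156.000) = 40.0
9: √((-22)² + (55)²) = √(484.000 + 3025.000) = 59.2
10: √((60)² + (44)²) = √(3600.000 + 1936.000) = 74.4
11: √((25)² + (-20)²) = √(625.000 + 400.000) = 32.0
12: √((-25)² + (-37)²) = √(625.000 + 1369.000) = 44.7
13: √((53)² + (-40)²) = √(2809.000 + 1600.000) = 66.4
Threshold 19.5: none within range.

none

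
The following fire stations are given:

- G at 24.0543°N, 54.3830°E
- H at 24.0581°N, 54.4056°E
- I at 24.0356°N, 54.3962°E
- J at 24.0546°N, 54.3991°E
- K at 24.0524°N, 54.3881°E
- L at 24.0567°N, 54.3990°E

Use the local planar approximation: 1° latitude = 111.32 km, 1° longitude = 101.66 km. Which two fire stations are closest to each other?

Pairwise distances:
J–L: 0.2340 km
G–K: 0.5599 km
H–L: 0.6888 km
H–J: 0.7671 km
J–K: 1.1448 km
K–L: 1.2071 km
G–J: 1.6371 km
G–L: 1.6484 km
H–K: 1.8888 km
I–K: 2.0434 km
I–J: 2.1355 km
G–H: 2.3361 km
I–L: 2.3660 km
G–I: 2.4767 km
H–I: 2.6808 km
Closest pair: J–L at 0.2340 km.

J and L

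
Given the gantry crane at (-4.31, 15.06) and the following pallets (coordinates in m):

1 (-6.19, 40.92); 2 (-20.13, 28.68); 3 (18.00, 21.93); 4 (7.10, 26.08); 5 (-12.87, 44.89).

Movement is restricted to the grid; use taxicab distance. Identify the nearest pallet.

4

Distances from (-4.31, 15.06):
1: |-1.88| + |25.86| = 1.88 + 25.86 = 27.74 m
2: |-15.82| + |13.62| = 15.82 + 13.62 = 29.44 m
3: |22.31| + |6.87| = 22.31 + 6.87 = 29.18 m
4: |11.41| + |11.02| = 11.41 + 11.02 = 22.43 m
5: |-8.56| + |29.83| = 8.56 + 29.83 = 38.39 m
Minimum: 4 at 22.43 m.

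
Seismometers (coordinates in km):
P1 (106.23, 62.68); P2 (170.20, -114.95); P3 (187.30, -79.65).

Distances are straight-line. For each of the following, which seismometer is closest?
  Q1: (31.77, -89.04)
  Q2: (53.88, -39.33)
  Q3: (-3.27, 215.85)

Q1→P2; Q2→P1; Q3→P1

Q1 at (31.77, -89.04):
  P1: √((74.46)² + (151.72)²) = √(5544.2916 + 23018.9584) = 169.01 km
  P2: √((138.43)² + (-25.91)²) = √(19162.8649 + 671.3281) = 140.83 km
  P3: √((155.53)² + (9.39)²) = √(24189.5809 + 88.1721) = 155.81 km
  → nearest: P2 (140.83 km)
Q2 at (53.88, -39.33):
  P1: √((52.35)² + (102.01)²) = √(2740.5225 + 10406.0401) = 114.66 km
  P2: √((116.32)² + (-75.62)²) = √(13530.3424 + 5718.3844) = 138.74 km
  P3: √((133.42)² + (-40.32)²) = √(17800.8964 + 1625.7024) = 139.38 km
  → nearest: P1 (114.66 km)
Q3 at (-3.27, 215.85):
  P1: √((109.50)² + (-153.17)²) = √(11990.2500 + 23461.0489) = 188.29 km
  P2: √((173.47)² + (-330.80)²) = √(30091.8409 + 109428.6400) = 373.52 km
  P3: √((190.57)² + (-295.50)²) = √(36316.9249 + 87320.2500) = 351.62 km
  → nearest: P1 (188.29 km)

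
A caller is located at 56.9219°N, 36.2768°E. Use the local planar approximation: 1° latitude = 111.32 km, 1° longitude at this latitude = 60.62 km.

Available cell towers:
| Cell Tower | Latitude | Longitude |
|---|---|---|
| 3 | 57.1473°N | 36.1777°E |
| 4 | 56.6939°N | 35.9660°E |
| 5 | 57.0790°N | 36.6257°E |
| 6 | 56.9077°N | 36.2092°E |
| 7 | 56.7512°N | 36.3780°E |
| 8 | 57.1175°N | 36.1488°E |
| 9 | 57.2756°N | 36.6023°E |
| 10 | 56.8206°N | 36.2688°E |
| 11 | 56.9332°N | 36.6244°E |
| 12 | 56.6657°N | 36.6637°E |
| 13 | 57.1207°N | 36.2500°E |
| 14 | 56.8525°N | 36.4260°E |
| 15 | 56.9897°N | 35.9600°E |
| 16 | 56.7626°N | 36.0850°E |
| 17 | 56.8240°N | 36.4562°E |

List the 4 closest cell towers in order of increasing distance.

6, 10, 14, 17

Distances from 56.9219°N, 36.2768°E:
3: 25.8007 km
4: 31.6096 km
5: 27.4441 km
6: 4.3922 km
7: 19.9681 km
8: 23.1154 km
9: 44.0414 km
10: 11.2871 km
11: 21.1090 km
12: 36.9254 km
13: 22.1900 km
14: 11.8949 km
15: 20.6343 km
16: 21.2051 km
17: 15.3962 km
Sorted: 6 (4.3922 km) < 10 (11.2871 km) < 14 (11.8949 km) < 17 (15.3962 km) < 7 (19.9681 km) < 15 (20.6343 km) < …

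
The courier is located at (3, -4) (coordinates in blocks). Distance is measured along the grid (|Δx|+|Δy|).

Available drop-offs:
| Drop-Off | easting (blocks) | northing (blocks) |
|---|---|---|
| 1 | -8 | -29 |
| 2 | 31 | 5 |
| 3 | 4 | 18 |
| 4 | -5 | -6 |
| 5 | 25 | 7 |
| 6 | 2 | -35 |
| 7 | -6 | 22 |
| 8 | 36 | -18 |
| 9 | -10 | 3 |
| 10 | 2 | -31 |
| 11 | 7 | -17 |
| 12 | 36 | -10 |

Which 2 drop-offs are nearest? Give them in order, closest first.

Distances from (3, -4):
1: 36 blocks
2: 37 blocks
3: 23 blocks
4: 10 blocks
5: 33 blocks
6: 32 blocks
7: 35 blocks
8: 47 blocks
9: 20 blocks
10: 28 blocks
11: 17 blocks
12: 39 blocks
Sorted: 4 (10 blocks) < 11 (17 blocks) < 9 (20 blocks) < 3 (23 blocks) < …

4, 11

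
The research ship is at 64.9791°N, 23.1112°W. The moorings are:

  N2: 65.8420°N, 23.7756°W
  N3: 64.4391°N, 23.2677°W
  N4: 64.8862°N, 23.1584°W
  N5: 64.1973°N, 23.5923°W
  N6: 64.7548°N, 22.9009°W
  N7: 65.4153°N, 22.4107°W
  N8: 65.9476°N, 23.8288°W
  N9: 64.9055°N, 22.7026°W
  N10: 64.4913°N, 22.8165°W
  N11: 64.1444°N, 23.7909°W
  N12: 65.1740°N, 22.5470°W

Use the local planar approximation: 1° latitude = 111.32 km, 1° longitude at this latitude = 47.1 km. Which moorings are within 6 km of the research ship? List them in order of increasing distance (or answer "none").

Distances from 64.9791°N, 23.1112°W:
N2: √((0.8629·111.32)² + (-0.6644·47.1)²) = √(9227.144743 + 979.266870) = 101.0268 km
N3: √((-0.5400·111.32)² + (-0.1565·47.1)²) = √(3613.548724 + 54.333852) = 60.5630 km
N4: √((-0.0929·111.32)² + (-0.0472·47.1)²) = √(106.949270 + 4.942263) = 10.5779 km
N5: √((-0.7818·111.32)² + (-0.4811·47.1)²) = √(7574.216723 + 513.466989) = 89.9316 km
N6: √((-0.2243·111.32)² + (0.2103·47.1)²) = √(623.454756 + 98.111600) = 26.8620 km
N7: √((0.4362·111.32)² + (0.7005·47.1)²) = √(2357.858387 + 1088.574342) = 58.7063 km
N8: √((0.9685·111.32)² + (-0.7176·47.1)²) = √(11623.733532 + 1142.369697) = 112.9872 km
N9: √((-0.0736·111.32)² + (0.4086·47.1)²) = √(67.127740 + 370.372334) = 20.9165 km
N10: √((-0.4878·111.32)² + (0.2947·47.1)²) = √(2948.695909 + 192.664671) = 56.0478 km
N11: √((-0.8347·111.32)² + (-0.6797·47.1)²) = √(8633.904137 + 1024.887872) = 98.2792 km
N12: √((0.1949·111.32)² + (0.5642·47.1)²) = √(470.728045 + 706.167909) = 34.3059 km
Threshold 6 km: none within range.

none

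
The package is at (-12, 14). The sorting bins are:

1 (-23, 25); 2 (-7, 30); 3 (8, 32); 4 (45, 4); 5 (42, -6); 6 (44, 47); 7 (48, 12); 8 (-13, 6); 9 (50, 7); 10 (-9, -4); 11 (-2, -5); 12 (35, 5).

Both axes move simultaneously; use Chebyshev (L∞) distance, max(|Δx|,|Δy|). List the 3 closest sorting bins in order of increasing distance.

8, 1, 2

Distances from (-12, 14):
1: max(|-11|, |11|) = 11
2: max(|5|, |16|) = 16
3: max(|20|, |18|) = 20
4: max(|57|, |-10|) = 57
5: max(|54|, |-20|) = 54
6: max(|56|, |33|) = 56
7: max(|60|, |-2|) = 60
8: max(|-1|, |-8|) = 8
9: max(|62|, |-7|) = 62
10: max(|3|, |-18|) = 18
11: max(|10|, |-19|) = 19
12: max(|47|, |-9|) = 47
Sorted: 8 (8) < 1 (11) < 2 (16) < 10 (18) < 11 (19) < …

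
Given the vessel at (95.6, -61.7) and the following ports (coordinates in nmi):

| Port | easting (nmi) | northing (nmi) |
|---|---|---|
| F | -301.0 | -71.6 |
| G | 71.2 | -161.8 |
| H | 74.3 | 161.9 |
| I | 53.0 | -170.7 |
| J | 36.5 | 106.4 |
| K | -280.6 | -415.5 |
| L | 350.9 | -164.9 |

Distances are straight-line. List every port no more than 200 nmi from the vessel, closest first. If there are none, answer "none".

Distances from (95.6, -61.7):
F: 396.7 nmi
G: 103.0 nmi
H: 224.6 nmi
I: 117.0 nmi
J: 178.2 nmi
K: 516.4 nmi
L: 275.4 nmi
Threshold 200 nmi: G (103.0 nmi), I (117.0 nmi), J (178.2 nmi) are within range.

G, I, J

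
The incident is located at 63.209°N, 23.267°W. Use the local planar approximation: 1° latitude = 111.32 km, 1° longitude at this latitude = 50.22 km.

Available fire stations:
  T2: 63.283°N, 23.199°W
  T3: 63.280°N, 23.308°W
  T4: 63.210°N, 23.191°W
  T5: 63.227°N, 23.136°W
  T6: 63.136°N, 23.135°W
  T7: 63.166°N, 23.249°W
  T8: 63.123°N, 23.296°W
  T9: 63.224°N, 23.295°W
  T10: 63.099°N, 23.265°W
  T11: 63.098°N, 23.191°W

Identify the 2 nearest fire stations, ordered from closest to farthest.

Distances from 63.209°N, 23.267°W:
T2: 8.917 km
T3: 8.168 km
T4: 3.818 km
T5: 6.877 km
T6: 10.487 km
T7: 4.871 km
T8: 9.684 km
T9: 2.183 km
T10: 12.246 km
T11: 12.933 km
Sorted: T9 (2.183 km) < T4 (3.818 km) < T7 (4.871 km) < T5 (6.877 km) < …

T9, T4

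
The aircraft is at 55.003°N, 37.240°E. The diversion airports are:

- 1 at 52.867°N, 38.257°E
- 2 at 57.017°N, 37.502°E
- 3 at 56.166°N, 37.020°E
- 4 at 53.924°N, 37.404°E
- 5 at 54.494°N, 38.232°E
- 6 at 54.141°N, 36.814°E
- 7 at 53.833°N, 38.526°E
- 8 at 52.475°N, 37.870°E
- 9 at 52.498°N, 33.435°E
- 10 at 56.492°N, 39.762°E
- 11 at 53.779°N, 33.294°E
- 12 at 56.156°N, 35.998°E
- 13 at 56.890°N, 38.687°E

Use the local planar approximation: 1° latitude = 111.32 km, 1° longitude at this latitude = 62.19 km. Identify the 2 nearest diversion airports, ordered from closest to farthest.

Distances from 55.003°N, 37.240°E:
1: √((-2.136·111.32)² + (1.017·62.19)²) = √(56539.10013 + 4000.21210) = 246.047 km
2: √((2.014·111.32)² + (0.262·62.19)²) = √(50264.95843 + 265.48727) = 224.790 km
3: √((1.163·111.32)² + (-0.220·62.19)²) = √(16761.22765 + 187.19165) = 130.186 km
4: √((-1.079·111.32)² + (0.164·62.19)²) = √(14427.44026 + 104.02286) = 120.547 km
5: √((-0.509·111.32)² + (0.992·62.19)²) = √(3210.56865 + 3805.96209) = 83.765 km
6: √((-0.862·111.32)² + (-0.426·62.19)²) = √(9207.90706 + 701.87587) = 99.548 km
7: √((-1.170·111.32)² + (1.286·62.19)²) = √(16963.60373 + 6396.21496) = 152.839 km
8: √((-2.528·111.32)² + (0.630·62.19)²) = √(79195.50538 + 1535.04889) = 284.131 km
9: √((-2.505·111.32)² + (-3.805·62.19)²) = √(77761.00336 + 55995.15303) = 365.727 km
10: √((1.489·111.32)² + (2.522·62.19)²) = √(27474.87915 + 24599.78311) = 228.199 km
11: √((-1.224·111.32)² + (-3.946·62.19)²) = √(18565.61033 + 60222.01400) = 280.691 km
12: √((1.153·111.32)² + (-1.242·62.19)²) = √(16474.22564 + 5966.01451) = 149.801 km
13: √((1.887·111.32)² + (1.447·62.19)²) = √(44125.55650 + 8098.00752) = 228.525 km
Sorted: 5 (83.765 km) < 6 (99.548 km) < 4 (120.547 km) < 3 (130.186 km) < …

5, 6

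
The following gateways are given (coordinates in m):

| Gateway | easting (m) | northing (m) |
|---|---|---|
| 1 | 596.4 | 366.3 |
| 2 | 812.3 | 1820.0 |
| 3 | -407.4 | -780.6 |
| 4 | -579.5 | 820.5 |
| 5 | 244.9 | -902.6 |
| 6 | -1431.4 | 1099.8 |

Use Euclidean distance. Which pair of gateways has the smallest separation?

Pairwise distances:
1–2: 1469.6 m
1–3: 1524.1 m
1–4: 1260.6 m
1–5: 1316.7 m
1–6: 2156.4 m
2–3: 2872.4 m
2–4: 1713.5 m
2–5: 2781.1 m
2–6: 2356.5 m
3–4: 1610.3 m
3–5: 663.6 m
3–6: 2141.1 m
4–5: 1910.2 m
4–6: 896.5 m
5–6: 2611.4 m
Closest pair: 3–5 at 663.6 m.

3 and 5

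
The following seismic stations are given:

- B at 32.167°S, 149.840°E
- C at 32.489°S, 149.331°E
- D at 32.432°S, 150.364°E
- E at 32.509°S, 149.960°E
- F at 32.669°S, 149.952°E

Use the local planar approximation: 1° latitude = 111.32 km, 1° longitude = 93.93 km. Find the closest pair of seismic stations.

E and F

Pairwise distances:
B–C: 59.755 km
B–D: 57.383 km
B–E: 39.705 km
B–F: 56.864 km
C–D: 97.237 km
C–E: 59.124 km
C–F: 61.676 km
D–E: 38.904 km
D–F: 46.837 km
E–F: 17.827 km
Closest pair: E–F at 17.827 km.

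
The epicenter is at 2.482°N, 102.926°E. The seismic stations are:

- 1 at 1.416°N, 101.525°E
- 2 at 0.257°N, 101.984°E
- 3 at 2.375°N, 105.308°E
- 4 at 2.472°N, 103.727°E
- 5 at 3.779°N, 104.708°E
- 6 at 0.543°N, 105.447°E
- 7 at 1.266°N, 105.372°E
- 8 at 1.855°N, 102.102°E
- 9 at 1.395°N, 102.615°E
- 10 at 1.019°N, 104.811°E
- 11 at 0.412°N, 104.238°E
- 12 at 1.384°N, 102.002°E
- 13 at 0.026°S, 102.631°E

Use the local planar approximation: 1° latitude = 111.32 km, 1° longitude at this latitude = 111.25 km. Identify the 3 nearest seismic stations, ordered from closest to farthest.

4, 8, 9

Distances from 2.482°N, 102.926°E:
1: 195.894 km
2: 268.945 km
3: 265.265 km
4: 89.118 km
5: 245.251 km
6: 353.906 km
7: 303.927 km
8: 115.218 km
9: 125.854 km
10: 265.519 km
11: 272.770 km
12: 159.709 km
13: 281.113 km
Sorted: 4 (89.118 km) < 8 (115.218 km) < 9 (125.854 km) < 12 (159.709 km) < 1 (195.894 km) < …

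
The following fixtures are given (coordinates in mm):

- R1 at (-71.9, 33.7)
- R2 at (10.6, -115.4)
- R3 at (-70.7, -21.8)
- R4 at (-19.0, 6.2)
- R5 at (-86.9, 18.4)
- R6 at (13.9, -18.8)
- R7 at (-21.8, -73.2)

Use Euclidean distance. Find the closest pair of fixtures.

R1 and R5

Pairwise distances:
R1–R5: 21.4 mm
R4–R6: 41.3 mm
R3–R5: 43.3 mm
R2–R7: 53.2 mm
R1–R3: 55.5 mm
R3–R4: 58.8 mm
R1–R4: 59.6 mm
R6–R7: 65.1 mm
R4–R5: 69.0 mm
R3–R7: 70.9 mm
R4–R7: 79.4 mm
R3–R6: 84.7 mm
R2–R6: 96.7 mm
R1–R6: 100.6 mm
R5–R6: 107.4 mm
R5–R7: 112.4 mm
R1–R7: 118.1 mm
R2–R3: 124.0 mm
R2–R4: 125.2 mm
R2–R5: 165.6 mm
R1–R2: 170.4 mm
Closest pair: R1–R5 at 21.4 mm.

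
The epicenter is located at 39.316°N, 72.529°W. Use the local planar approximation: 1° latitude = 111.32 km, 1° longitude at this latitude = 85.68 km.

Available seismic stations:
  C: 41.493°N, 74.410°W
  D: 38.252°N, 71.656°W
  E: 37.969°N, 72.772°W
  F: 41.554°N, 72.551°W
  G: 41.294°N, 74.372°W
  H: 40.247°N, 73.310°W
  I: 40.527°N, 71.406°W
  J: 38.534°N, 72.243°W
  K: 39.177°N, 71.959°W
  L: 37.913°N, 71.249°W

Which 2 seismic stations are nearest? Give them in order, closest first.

K, J

Distances from 39.316°N, 72.529°W:
C: √((2.177·111.32)² + (-1.881·85.68)²) = √(58730.43985 + 25973.86068) = 291.040 km
D: √((-1.064·111.32)² + (0.873·85.68)²) = √(14029.09484 + 5594.83655) = 140.085 km
E: √((-1.347·111.32)² + (-0.243·85.68)²) = √(22484.41470 + 433.48239) = 151.387 km
F: √((2.238·111.32)² + (-0.022·85.68)²) = √(62067.82968 + 3.55307) = 249.141 km
G: √((1.978·111.32)² + (-1.843·85.68)²) = √(48484.05887 + 24935.01226) = 270.960 km
H: √((0.931·111.32)² + (-0.781·85.68)²) = √(10741.02574 + 4477.76176) = 123.364 km
I: √((1.211·111.32)² + (1.123·85.68)²) = √(18173.33706 + 9258.02668) = 165.624 km
J: √((-0.782·111.32)² + (0.286·85.68)²) = √(7578.09249 + 600.46954) = 90.435 km
K: √((-0.139·111.32)² + (0.570·85.68)²) = √(239.42858 + 2385.11117) = 51.230 km
L: √((-1.403·111.32)² + (1.280·85.68)²) = √(24392.80463 + 12027.59664) = 190.841 km
Sorted: K (51.230 km) < J (90.435 km) < H (123.364 km) < D (140.085 km) < …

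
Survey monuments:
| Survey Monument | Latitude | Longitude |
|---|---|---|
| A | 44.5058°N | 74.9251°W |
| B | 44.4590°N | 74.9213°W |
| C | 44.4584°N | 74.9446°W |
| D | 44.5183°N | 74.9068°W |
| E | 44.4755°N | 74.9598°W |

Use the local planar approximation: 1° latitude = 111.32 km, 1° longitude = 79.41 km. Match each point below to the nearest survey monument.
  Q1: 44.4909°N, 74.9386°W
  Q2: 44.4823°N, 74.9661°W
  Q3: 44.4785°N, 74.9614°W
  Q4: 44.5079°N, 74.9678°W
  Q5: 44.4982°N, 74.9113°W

Q1 at 44.4909°N, 74.9386°W:
  A: 1.9750 km
  B: 3.8076 km
  C: 3.6491 km
  D: 3.9598 km
  E: 2.4027 km
  → nearest: A (1.9750 km)
Q2 at 44.4823°N, 74.9661°W:
  A: 4.1766 km
  B: 4.4027 km
  C: 3.1612 km
  D: 6.1834 km
  E: 0.9074 km
  → nearest: E (0.9074 km)
Q3 at 44.4785°N, 74.9614°W:
  A: 4.1887 km
  B: 3.8538 km
  C: 2.6051 km
  D: 6.1991 km
  E: 0.3573 km
  → nearest: E (0.3573 km)
Q4 at 44.5079°N, 74.9678°W:
  A: 3.3989 km
  B: 6.5778 km
  C: 5.8102 km
  D: 4.9804 km
  E: 3.6623 km
  → nearest: A (3.3989 km)
Q5 at 44.4982°N, 74.9113°W:
  A: 1.3844 km
  B: 4.4354 km
  C: 5.1597 km
  D: 2.2659 km
  E: 4.6064 km
  → nearest: A (1.3844 km)

Q1→A; Q2→E; Q3→E; Q4→A; Q5→A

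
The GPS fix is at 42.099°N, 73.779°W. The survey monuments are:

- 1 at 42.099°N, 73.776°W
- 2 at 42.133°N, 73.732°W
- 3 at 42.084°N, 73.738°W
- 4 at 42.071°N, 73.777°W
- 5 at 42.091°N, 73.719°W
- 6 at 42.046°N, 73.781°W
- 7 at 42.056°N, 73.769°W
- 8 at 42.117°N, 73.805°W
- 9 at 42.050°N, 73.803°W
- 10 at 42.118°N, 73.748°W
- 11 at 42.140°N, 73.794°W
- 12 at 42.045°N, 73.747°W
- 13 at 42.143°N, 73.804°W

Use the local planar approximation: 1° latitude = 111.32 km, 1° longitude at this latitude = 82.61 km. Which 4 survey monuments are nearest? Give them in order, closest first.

1, 8, 4, 10

Distances from 42.099°N, 73.779°W:
1: √((0.000·111.32)² + (0.003·82.61)²) = √(0.00000 + 0.06142) = 0.248 km
2: √((0.034·111.32)² + (0.047·82.61)²) = √(14.32532 + 15.07513) = 5.422 km
3: √((-0.015·111.32)² + (0.041·82.61)²) = √(2.78823 + 11.47184) = 3.776 km
4: √((-0.028·111.32)² + (0.002·82.61)²) = √(9.71544 + 0.02730) = 3.121 km
5: √((-0.008·111.32)² + (0.060·82.61)²) = √(0.79310 + 24.56788) = 5.036 km
6: √((-0.053·111.32)² + (-0.002·82.61)²) = √(34.80953 + 0.02730) = 5.902 km
7: √((-0.043·111.32)² + (0.010·82.61)²) = √(22.91307 + 0.68244) = 4.858 km
8: √((0.018·111.32)² + (-0.026·82.61)²) = √(4.01505 + 4.61330) = 2.937 km
9: √((-0.049·111.32)² + (-0.024·82.61)²) = √(29.75353 + 3.93086) = 5.804 km
10: √((0.019·111.32)² + (0.031·82.61)²) = √(4.47356 + 6.55826) = 3.321 km
11: √((0.041·111.32)² + (-0.015·82.61)²) = √(20.83119 + 1.53549) = 4.729 km
12: √((-0.054·111.32)² + (0.032·82.61)²) = √(36.13549 + 6.98820) = 6.567 km
13: √((0.044·111.32)² + (-0.025·82.61)²) = √(23.99119 + 4.26526) = 5.316 km
Sorted: 1 (0.248 km) < 8 (2.937 km) < 4 (3.121 km) < 10 (3.321 km) < 3 (3.776 km) < 11 (4.729 km) < …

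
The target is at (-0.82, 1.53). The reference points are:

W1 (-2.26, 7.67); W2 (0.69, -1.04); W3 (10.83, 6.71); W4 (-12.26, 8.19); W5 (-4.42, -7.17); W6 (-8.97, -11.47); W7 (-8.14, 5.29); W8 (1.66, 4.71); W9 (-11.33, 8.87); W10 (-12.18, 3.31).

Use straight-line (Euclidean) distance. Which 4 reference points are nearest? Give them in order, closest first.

W2, W8, W1, W7

Distances from (-0.82, 1.53):
W1: 6.31
W2: 2.98
W3: 12.75
W4: 13.24
W5: 9.42
W6: 15.34
W7: 8.23
W8: 4.03
W9: 12.82
W10: 11.50
Sorted: W2 (2.98) < W8 (4.03) < W1 (6.31) < W7 (8.23) < W5 (9.42) < W10 (11.50) < …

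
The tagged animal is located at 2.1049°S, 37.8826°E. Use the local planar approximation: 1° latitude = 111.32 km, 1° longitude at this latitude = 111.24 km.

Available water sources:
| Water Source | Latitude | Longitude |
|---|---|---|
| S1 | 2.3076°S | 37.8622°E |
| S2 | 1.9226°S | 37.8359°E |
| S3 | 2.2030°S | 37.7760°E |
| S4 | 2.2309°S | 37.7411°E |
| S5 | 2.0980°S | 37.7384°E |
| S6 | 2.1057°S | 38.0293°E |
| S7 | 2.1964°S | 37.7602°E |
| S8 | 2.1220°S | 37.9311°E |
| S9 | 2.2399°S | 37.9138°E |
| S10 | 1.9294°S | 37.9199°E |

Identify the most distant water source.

Distances from 2.1049°S, 37.8826°E:
S1: 22.6784 km
S2: 20.9480 km
S3: 16.1206 km
S4: 21.0832 km
S5: 16.0592 km
S6: 16.3192 km
S7: 17.0041 km
S8: 5.7211 km
S9: 15.4238 km
S10: 19.9724 km
Maximum: S1 at 22.6784 km.

S1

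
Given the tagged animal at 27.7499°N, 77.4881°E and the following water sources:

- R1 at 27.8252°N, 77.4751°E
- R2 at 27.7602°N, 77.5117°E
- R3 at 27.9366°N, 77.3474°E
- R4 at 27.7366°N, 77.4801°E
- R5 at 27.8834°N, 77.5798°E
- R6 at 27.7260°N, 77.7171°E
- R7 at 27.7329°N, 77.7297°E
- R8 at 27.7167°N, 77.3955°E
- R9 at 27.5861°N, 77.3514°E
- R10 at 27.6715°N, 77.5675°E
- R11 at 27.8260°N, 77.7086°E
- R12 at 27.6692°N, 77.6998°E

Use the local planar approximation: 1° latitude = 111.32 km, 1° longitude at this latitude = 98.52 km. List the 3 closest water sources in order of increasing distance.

R4, R2, R1

Distances from 27.7499°N, 77.4881°E:
R1: 8.4797 km
R2: 2.5924 km
R3: 24.9820 km
R4: 1.6773 km
R5: 17.3918 km
R6: 22.7174 km
R7: 23.8775 km
R8: 9.8431 km
R9: 22.6686 km
R10: 11.7201 km
R11: 23.3170 km
R12: 22.7091 km
Sorted: R4 (1.6773 km) < R2 (2.5924 km) < R1 (8.4797 km) < R8 (9.8431 km) < R10 (11.7201 km) < …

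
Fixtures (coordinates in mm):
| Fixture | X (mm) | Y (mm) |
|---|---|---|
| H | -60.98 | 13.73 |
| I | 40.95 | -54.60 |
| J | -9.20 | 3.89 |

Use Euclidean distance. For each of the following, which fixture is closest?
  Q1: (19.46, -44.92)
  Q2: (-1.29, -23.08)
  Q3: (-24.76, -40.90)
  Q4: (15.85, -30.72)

Q1→I; Q2→J; Q3→J; Q4→I

Q1 at (19.46, -44.92):
  H: √((-80.44)² + (58.65)²) = √(6470.5936 + 3439.8225) = 99.55 mm
  I: √((21.49)² + (-9.68)²) = √(461.8201 + 93.7024) = 23.57 mm
  J: √((-28.66)² + (48.81)²) = √(821.3956 + 2382.4161) = 56.60 mm
  → nearest: I (23.57 mm)
Q2 at (-1.29, -23.08):
  H: √((-59.69)² + (36.81)²) = √(3562.8961 + 1354.9761) = 70.13 mm
  I: √((42.24)² + (-31.52)²) = √(1784.2176 + 993.5104) = 52.70 mm
  J: √((-7.91)² + (26.97)²) = √(62.5681 + 727.3809) = 28.11 mm
  → nearest: J (28.11 mm)
Q3 at (-24.76, -40.90):
  H: √((-36.22)² + (54.63)²) = √(1311.8884 + 2984.4369) = 65.55 mm
  I: √((65.71)² + (-13.70)²) = √(4317.8041 + 187.6900) = 67.12 mm
  J: √((15.56)² + (44.79)²) = √(242.1136 + 2006.1441) = 47.42 mm
  → nearest: J (47.42 mm)
Q4 at (15.85, -30.72):
  H: √((-76.83)² + (44.45)²) = √(5902.8489 + 1975.8025) = 88.76 mm
  I: √((25.10)² + (-23.88)²) = √(630.0100 + 570.2544) = 34.64 mm
  J: √((-25.05)² + (34.61)²) = √(627.5025 + 1197.8521) = 42.72 mm
  → nearest: I (34.64 mm)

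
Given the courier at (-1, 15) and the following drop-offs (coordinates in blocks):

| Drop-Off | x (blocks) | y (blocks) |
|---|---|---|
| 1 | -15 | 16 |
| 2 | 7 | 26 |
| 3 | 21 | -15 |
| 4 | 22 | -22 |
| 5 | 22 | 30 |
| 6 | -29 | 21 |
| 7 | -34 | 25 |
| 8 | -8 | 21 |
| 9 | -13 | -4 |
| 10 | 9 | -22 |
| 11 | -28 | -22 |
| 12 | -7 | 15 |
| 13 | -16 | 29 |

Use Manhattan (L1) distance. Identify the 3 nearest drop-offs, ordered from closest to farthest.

Distances from (-1, 15):
1: 15 blocks
2: 19 blocks
3: 52 blocks
4: 60 blocks
5: 38 blocks
6: 34 blocks
7: 43 blocks
8: 13 blocks
9: 31 blocks
10: 47 blocks
11: 64 blocks
12: 6 blocks
13: 29 blocks
Sorted: 12 (6 blocks) < 8 (13 blocks) < 1 (15 blocks) < 2 (19 blocks) < 13 (29 blocks) < …

12, 8, 1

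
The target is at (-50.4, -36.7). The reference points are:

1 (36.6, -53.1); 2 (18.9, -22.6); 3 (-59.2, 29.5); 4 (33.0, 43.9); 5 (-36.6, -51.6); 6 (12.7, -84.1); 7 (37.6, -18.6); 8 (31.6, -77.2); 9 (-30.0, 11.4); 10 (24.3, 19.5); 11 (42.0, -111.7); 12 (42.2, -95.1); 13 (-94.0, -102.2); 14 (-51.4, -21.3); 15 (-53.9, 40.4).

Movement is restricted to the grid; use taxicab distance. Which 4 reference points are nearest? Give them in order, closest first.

Distances from (-50.4, -36.7):
1: |87.0| + |-16.4| = 87.0 + 16.4 = 103.4
2: |69.3| + |14.1| = 69.3 + 14.1 = 83.4
3: |-8.8| + |66.2| = 8.8 + 66.2 = 75.0
4: |83.4| + |80.6| = 83.4 + 80.6 = 164.0
5: |13.8| + |-14.9| = 13.8 + 14.9 = 28.7
6: |63.1| + |-47.4| = 63.1 + 47.4 = 110.5
7: |88.0| + |18.1| = 88.0 + 18.1 = 106.1
8: |82.0| + |-40.5| = 82.0 + 40.5 = 122.5
9: |20.4| + |48.1| = 20.4 + 48.1 = 68.5
10: |74.7| + |56.2| = 74.7 + 56.2 = 130.9
11: |92.4| + |-75.0| = 92.4 + 75.0 = 167.4
12: |92.6| + |-58.4| = 92.6 + 58.4 = 151.0
13: |-43.6| + |-65.5| = 43.6 + 65.5 = 109.1
14: |-1.0| + |15.4| = 1.0 + 15.4 = 16.4
15: |-3.5| + |77.1| = 3.5 + 77.1 = 80.6
Sorted: 14 (16.4) < 5 (28.7) < 9 (68.5) < 3 (75.0) < 15 (80.6) < 2 (83.4) < …

14, 5, 9, 3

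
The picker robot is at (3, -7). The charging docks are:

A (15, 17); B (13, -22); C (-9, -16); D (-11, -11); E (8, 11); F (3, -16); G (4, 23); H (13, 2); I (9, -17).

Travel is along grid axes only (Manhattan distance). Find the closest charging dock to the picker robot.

Distances from (3, -7):
A: |12| + |24| = 12 + 24 = 36
B: |10| + |-15| = 10 + 15 = 25
C: |-12| + |-9| = 12 + 9 = 21
D: |-14| + |-4| = 14 + 4 = 18
E: |5| + |18| = 5 + 18 = 23
F: |0| + |-9| = 0 + 9 = 9
G: |1| + |30| = 1 + 30 = 31
H: |10| + |9| = 10 + 9 = 19
I: |6| + |-10| = 6 + 10 = 16
Minimum: F at 9.

F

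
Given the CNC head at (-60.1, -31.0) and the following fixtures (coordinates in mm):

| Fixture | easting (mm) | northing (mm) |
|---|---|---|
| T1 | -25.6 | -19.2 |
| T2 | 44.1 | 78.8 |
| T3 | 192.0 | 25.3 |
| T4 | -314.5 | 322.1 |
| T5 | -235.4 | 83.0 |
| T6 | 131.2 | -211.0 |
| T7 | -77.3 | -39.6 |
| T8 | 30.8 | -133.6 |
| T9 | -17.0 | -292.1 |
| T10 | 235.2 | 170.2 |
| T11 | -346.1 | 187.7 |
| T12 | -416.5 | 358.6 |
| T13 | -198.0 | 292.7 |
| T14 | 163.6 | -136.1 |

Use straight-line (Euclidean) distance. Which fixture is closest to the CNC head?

Distances from (-60.1, -31.0):
T1: 36.5 mm
T2: 151.4 mm
T3: 258.3 mm
T4: 435.2 mm
T5: 209.1 mm
T6: 262.7 mm
T7: 19.2 mm
T8: 137.1 mm
T9: 264.6 mm
T10: 357.3 mm
T11: 360.0 mm
T12: 528.0 mm
T13: 351.8 mm
T14: 247.2 mm
Minimum: T7 at 19.2 mm.

T7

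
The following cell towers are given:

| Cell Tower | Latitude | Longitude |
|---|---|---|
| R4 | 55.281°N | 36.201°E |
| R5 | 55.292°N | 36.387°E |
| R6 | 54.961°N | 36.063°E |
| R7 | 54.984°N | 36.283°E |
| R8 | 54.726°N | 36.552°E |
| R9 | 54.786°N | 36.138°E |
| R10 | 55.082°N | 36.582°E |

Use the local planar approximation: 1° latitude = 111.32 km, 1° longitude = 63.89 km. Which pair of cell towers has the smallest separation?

Pairwise distances:
R4–R5: √((0.011·111.32)² + (0.186·63.89)²) = √(1.49945 + 141.21852) = 11.946 km
R4–R6: √((-0.320·111.32)² + (-0.138·63.89)²) = √(1268.95538 + 77.73631) = 36.697 km
R4–R7: √((-0.297·111.32)² + (0.082·63.89)²) = √(1093.09849 + 27.44691) = 33.475 km
R4–R8: √((-0.555·111.32)² + (0.351·63.89)²) = √(3817.08966 + 502.89812) = 65.727 km
R4–R9: √((-0.495·111.32)² + (-0.063·63.89)²) = √(3036.38469 + 16.20119) = 55.250 km
R4–R10: √((-0.199·111.32)² + (0.381·63.89)²) = √(490.74123 + 592.53735) = 32.913 km
R5–R6: √((-0.331·111.32)² + (-0.324·63.89)²) = √(1357.69551 + 428.50490) = 42.263 km
R5–R7: √((-0.308·111.32)² + (-0.104·63.89)²) = √(1175.56820 + 44.15018) = 34.924 km
R5–R8: √((-0.566·111.32)² + (0.165·63.89)²) = √(3969.89717 + 111.13060) = 63.883 km
R5–R9: √((-0.506·111.32)² + (-0.249·63.89)²) = √(3172.83457 + 253.08387) = 58.531 km
R5–R10: √((-0.210·111.32)² + (0.195·63.89)²) = √(546.49348 + 155.21547) = 26.490 km
R6–R7: √((0.023·111.32)² + (0.220·63.89)²) = √(6.55544 + 197.56551) = 14.287 km
R6–R8: √((-0.235·111.32)² + (0.489·63.89)²) = √(684.35606 + 976.07569) = 40.748 km
R6–R9: √((-0.175·111.32)² + (0.075·63.89)²) = √(379.50936 + 22.96087) = 20.062 km
R6–R10: √((0.121·111.32)² + (0.519·63.89)²) = √(181.43336 + 1099.51331) = 35.790 km
R7–R8: √((-0.258·111.32)² + (0.269·63.89)²) = √(824.87057 + 295.37269) = 33.470 km
R7–R9: √((-0.198·111.32)² + (-0.145·63.89)²) = √(485.82155 + 85.82262) = 23.909 km
R7–R10: √((0.098·111.32)² + (0.299·63.89)²) = √(119.01414 + 364.92881) = 21.999 km
R8–R9: √((0.060·111.32)² + (-0.414·63.89)²) = √(44.61171 + 699.62683) = 27.281 km
R8–R10: √((0.356·111.32)² + (0.030·63.89)²) = √(1570.53056 + 3.67374) = 39.676 km
R9–R10: √((0.296·111.32)² + (0.444·63.89)²) = √(1085.74995 + 804.69577) = 43.479 km
Closest pair: R4–R5 at 11.946 km.

R4 and R5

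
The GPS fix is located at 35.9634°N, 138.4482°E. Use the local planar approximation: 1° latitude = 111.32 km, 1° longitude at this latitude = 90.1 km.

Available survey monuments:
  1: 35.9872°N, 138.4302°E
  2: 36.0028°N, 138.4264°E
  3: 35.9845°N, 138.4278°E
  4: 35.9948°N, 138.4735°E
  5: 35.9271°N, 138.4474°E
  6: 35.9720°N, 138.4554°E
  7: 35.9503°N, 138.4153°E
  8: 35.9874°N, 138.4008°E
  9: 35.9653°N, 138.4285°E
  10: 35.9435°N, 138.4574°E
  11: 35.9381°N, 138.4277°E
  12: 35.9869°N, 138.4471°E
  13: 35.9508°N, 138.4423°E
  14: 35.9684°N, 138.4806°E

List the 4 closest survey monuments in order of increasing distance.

Distances from 35.9634°N, 138.4482°E:
1: √((0.0238·111.32)² + (-0.0180·90.1)²) = √(7.019405 + 2.630235) = 3.1064 km
2: √((0.0394·111.32)² + (-0.0218·90.1)²) = √(19.237066 + 3.858003) = 4.8057 km
3: √((0.0211·111.32)² + (-0.0204·90.1)²) = √(5.517106 + 3.378391) = 2.9825 km
4: √((0.0314·111.32)² + (0.0253·90.1)²) = √(12.218157 + 5.196257) = 4.1731 km
5: √((-0.0363·111.32)² + (-0.0008·90.1)²) = √(16.329002 + 0.005196) = 4.0416 km
6: √((0.0086·111.32)² + (0.0072·90.1)²) = √(0.916523 + 0.420838) = 1.1564 km
7: √((-0.0131·111.32)² + (-0.0329·90.1)²) = √(2.126616 + 8.787015) = 3.3036 km
8: √((0.0240·111.32)² + (-0.0474·90.1)²) = √(7.137874 + 18.239220) = 5.0376 km
9: √((0.0019·111.32)² + (-0.0197·90.1)²) = √(0.044736 + 3.150519) = 1.7875 km
10: √((-0.0199·111.32)² + (0.0092·90.1)²) = √(4.907412 + 0.687108) = 2.3653 km
11: √((-0.0253·111.32)² + (-0.0205·90.1)²) = √(7.932086 + 3.411594) = 3.3680 km
12: √((0.0235·111.32)² + (-0.0011·90.1)²) = √(6.843561 + 0.009823) = 2.6179 km
13: √((-0.0126·111.32)² + (-0.0059·90.1)²) = √(1.967377 + 0.282588) = 1.5000 km
14: √((0.0050·111.32)² + (0.0324·90.1)²) = √(0.309804 + 8.521962) = 2.9718 km
Sorted: 6 (1.1564 km) < 13 (1.5000 km) < 9 (1.7875 km) < 10 (2.3653 km) < 12 (2.6179 km) < 14 (2.9718 km) < …

6, 13, 9, 10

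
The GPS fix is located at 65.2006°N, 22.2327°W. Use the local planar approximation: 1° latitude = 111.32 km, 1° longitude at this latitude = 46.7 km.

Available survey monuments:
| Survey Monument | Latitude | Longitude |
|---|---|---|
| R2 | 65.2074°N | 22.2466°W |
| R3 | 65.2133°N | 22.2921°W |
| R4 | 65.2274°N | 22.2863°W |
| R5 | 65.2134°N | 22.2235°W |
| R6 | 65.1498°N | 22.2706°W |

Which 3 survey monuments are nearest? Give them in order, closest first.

R2, R5, R3

Distances from 65.2006°N, 22.2327°W:
R2: √((0.0068·111.32)² + (-0.0139·46.7)²) = √(0.573013 + 0.421370) = 0.9972 km
R3: √((0.0127·111.32)² + (-0.0594·46.7)²) = √(1.998729 + 7.694965) = 3.1135 km
R4: √((0.0268·111.32)² + (-0.0536·46.7)²) = √(8.900532 + 6.265610) = 3.8944 km
R5: √((0.0128·111.32)² + (0.0092·46.7)²) = √(2.030329 + 0.184591) = 1.4883 km
R6: √((-0.0508·111.32)² + (-0.0379·46.7)²) = √(31.979658 + 3.132652) = 5.9256 km
Sorted: R2 (0.9972 km) < R5 (1.4883 km) < R3 (3.1135 km) < R4 (3.8944 km) < R6 (5.9256 km)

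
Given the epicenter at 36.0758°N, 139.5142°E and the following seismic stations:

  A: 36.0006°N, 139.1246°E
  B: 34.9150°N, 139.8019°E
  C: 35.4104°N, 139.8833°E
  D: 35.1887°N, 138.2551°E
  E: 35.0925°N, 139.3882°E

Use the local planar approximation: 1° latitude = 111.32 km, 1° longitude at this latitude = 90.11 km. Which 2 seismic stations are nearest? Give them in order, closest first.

A, C

Distances from 36.0758°N, 139.5142°E:
A: √((-0.0752·111.32)² + (-0.3896·90.11)²) = √(70.078061 + 1232.491338) = 36.0911 km
B: √((-1.1608·111.32)² + (0.2877·90.11)²) = √(16697.874561 + 672.087322) = 131.7952 km
C: √((-0.6654·111.32)² + (0.3691·90.11)²) = √(5486.709775 + 1106.201059) = 81.1967 km
D: √((-0.8871·111.32)² + (-1.2591·90.11)²) = √(9751.951974 + 12872.604533) = 150.4146 km
E: √((-0.9833·111.32)² + (-0.1260·90.11)²) = √(11981.700888 + 128.910137) = 110.0482 km
Sorted: A (36.0911 km) < C (81.1967 km) < E (110.0482 km) < B (131.7952 km) < …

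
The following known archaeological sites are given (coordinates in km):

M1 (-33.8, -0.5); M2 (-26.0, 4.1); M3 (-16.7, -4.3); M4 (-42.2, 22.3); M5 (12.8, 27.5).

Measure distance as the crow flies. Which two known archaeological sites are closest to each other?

Pairwise distances:
M1–M2: √((7.8)² + (4.6)²) = √(60.840 + 21.160) = 9.1 km
M1–M3: √((17.1)² + (-3.8)²) = √(292.410 + 14.440) = 17.5 km
M1–M4: √((-8.4)² + (22.8)²) = √(70.560 + 519.840) = 24.3 km
M1–M5: √((46.6)² + (28.0)²) = √(2171.560 + 784.000) = 54.4 km
M2–M3: √((9.3)² + (-8.4)²) = √(86.490 + 70.560) = 12.5 km
M2–M4: √((-16.2)² + (18.2)²) = √(262.440 + 331.240) = 24.4 km
M2–M5: √((38.8)² + (23.4)²) = √(1505.440 + 547.560) = 45.3 km
M3–M4: √((-25.5)² + (26.6)²) = √(650.250 + 707.560) = 36.8 km
M3–M5: √((29.5)² + (31.8)²) = √(870.250 + 1011.240) = 43.4 km
M4–M5: √((55.0)² + (5.2)²) = √(3025.000 + 27.040) = 55.2 km
Closest pair: M1–M2 at 9.1 km.

M1 and M2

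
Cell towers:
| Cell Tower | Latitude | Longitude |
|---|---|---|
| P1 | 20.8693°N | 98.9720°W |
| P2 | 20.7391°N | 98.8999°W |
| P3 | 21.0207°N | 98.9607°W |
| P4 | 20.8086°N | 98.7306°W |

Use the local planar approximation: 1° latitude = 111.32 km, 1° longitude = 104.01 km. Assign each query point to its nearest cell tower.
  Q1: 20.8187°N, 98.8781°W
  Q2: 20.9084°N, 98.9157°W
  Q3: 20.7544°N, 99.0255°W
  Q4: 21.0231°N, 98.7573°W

Q1→P2; Q2→P1; Q3→P2; Q4→P3

Q1 at 20.8187°N, 98.8781°W:
  P1: √((0.0506·111.32)² + (-0.0939·104.01)²) = √(31.728346 + 95.385284) = 11.2745 km
  P2: √((-0.0796·111.32)² + (-0.0218·104.01)²) = √(78.518597 + 5.141184) = 9.1466 km
  P3: √((0.2020·111.32)² + (-0.0826·104.01)²) = √(505.648978 + 73.809164) = 24.0719 km
  P4: √((-0.0101·111.32)² + (0.1475·104.01)²) = √(1.264122 + 235.360855) = 15.3826 km
  → nearest: P2 (9.1466 km)
Q2 at 20.9084°N, 98.9157°W:
  P1: √((-0.0391·111.32)² + (-0.0563·104.01)²) = √(18.945231 + 34.289960) = 7.2962 km
  P2: √((-0.1693·111.32)² + (0.0158·104.01)²) = √(355.189658 + 2.700626) = 18.9180 km
  P3: √((0.1123·111.32)² + (-0.0450·104.01)²) = √(156.280902 + 21.906612) = 13.3487 km
  P4: √((-0.0998·111.32)² + (0.1851·104.01)²) = √(123.426234 + 370.649169) = 22.2278 km
  → nearest: P1 (7.2962 km)
Q3 at 20.7544°N, 99.0255°W:
  P1: √((0.1149·111.32)² + (0.0535·104.01)²) = √(163.601188 + 30.964050) = 13.9487 km
  P2: √((-0.0153·111.32)² + (0.1256·104.01)²) = √(2.900877 + 170.659108) = 13.1742 km
  P3: √((0.2663·111.32)² + (0.0648·104.01)²) = √(878.797329 + 45.425551) = 30.4010 km
  P4: √((0.0542·111.32)² + (0.2949·104.01)²) = √(36.403653 + 940.805262) = 31.2603 km
  → nearest: P2 (13.1742 km)
Q4 at 21.0231°N, 98.7573°W:
  P1: √((-0.1538·111.32)² + (-0.2147·104.01)²) = √(293.129189 + 498.671194) = 28.1389 km
  P2: √((-0.2840·111.32)² + (-0.1426·104.01)²) = √(999.500637 + 219.983062) = 34.9211 km
  P3: √((-0.0024·111.32)² + (-0.2034·104.01)²) = √(0.071379 + 447.560850) = 21.1573 km
  P4: √((-0.2145·111.32)² + (0.0267·104.01)²) = √(570.165570 + 7.712101) = 24.0391 km
  → nearest: P3 (21.1573 km)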